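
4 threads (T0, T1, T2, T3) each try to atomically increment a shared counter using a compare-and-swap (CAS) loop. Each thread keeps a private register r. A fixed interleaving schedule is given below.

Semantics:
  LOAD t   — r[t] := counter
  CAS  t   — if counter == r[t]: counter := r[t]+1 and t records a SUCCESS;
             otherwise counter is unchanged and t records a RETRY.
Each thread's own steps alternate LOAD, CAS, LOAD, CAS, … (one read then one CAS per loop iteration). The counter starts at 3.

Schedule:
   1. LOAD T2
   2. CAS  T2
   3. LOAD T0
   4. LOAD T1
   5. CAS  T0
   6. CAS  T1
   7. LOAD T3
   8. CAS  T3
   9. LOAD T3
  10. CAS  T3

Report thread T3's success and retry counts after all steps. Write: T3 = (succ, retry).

T2 LOAD — after: cnt=3, r=3 — load
T2 CAS — after: cnt=4, r=3 — ok
T0 LOAD — after: cnt=4, r=4 — load
T1 LOAD — after: cnt=4, r=4 — load
T0 CAS — after: cnt=5, r=4 — ok
T1 CAS — after: cnt=5, r=4 — retry
T3 LOAD — after: cnt=5, r=5 — load
T3 CAS — after: cnt=6, r=5 — ok
T3 LOAD — after: cnt=6, r=6 — load
T3 CAS — after: cnt=7, r=6 — ok

T3 = (2, 0)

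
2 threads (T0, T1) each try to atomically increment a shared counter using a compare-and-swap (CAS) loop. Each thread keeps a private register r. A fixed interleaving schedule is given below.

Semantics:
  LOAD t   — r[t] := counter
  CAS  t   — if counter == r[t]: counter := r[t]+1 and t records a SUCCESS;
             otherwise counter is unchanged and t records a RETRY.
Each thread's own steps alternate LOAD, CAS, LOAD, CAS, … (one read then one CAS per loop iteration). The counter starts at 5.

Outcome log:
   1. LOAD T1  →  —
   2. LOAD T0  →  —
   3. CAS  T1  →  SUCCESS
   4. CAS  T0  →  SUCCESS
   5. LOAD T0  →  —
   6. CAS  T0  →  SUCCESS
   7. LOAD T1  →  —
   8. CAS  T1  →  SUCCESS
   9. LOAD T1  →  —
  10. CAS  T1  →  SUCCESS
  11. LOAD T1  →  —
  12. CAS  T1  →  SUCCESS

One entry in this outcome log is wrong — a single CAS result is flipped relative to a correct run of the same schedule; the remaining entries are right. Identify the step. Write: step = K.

step = 4

Re-executing:
T1 LOAD — after: cnt=5, r=5 — load
T0 LOAD — after: cnt=5, r=5 — load
T1 CAS — after: cnt=6, r=5 — ok
T0 CAS — after: cnt=6, r=5 — retry
T0 LOAD — after: cnt=6, r=6 — load
T0 CAS — after: cnt=7, r=6 — ok
T1 LOAD — after: cnt=7, r=7 — load
T1 CAS — after: cnt=8, r=7 — ok
T1 LOAD — after: cnt=8, r=8 — load
T1 CAS — after: cnt=9, r=8 — ok
T1 LOAD — after: cnt=9, r=9 — load
T1 CAS — after: cnt=10, r=9 — ok
Log disagrees first at step 4.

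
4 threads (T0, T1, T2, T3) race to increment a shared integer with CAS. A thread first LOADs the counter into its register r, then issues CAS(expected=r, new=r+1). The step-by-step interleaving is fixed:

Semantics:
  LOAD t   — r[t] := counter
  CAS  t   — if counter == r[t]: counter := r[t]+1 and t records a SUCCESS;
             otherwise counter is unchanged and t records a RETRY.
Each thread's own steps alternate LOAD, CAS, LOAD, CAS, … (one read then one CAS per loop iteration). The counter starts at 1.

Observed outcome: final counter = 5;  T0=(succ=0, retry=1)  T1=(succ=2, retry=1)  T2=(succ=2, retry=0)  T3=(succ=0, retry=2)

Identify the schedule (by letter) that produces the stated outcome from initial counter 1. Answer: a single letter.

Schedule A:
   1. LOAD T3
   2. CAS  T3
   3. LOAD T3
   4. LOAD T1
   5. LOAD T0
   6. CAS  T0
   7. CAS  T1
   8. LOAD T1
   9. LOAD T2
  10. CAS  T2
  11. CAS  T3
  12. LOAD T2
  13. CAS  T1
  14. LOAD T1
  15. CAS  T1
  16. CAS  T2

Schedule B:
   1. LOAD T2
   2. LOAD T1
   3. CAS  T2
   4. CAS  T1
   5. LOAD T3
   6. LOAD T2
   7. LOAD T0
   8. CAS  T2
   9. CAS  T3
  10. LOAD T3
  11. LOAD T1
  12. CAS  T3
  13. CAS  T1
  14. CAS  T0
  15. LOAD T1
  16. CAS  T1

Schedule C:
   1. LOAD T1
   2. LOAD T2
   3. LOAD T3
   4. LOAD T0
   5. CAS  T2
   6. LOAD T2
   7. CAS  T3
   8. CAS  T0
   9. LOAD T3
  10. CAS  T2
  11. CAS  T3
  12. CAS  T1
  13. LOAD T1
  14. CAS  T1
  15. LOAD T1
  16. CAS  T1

Tracing schedule C:
#1 T1 reads 1
#2 T2 reads 1
#3 T3 reads 1
#4 T0 reads 1
#5 T2 CAS(1→2) writes; counter now 2
#6 T2 reads 2
#7 T3 CAS(1→2) fails; counter now 2
#8 T0 CAS(1→2) fails; counter now 2
#9 T3 reads 2
#10 T2 CAS(2→3) writes; counter now 3
#11 T3 CAS(2→3) fails; counter now 3
#12 T1 CAS(1→2) fails; counter now 3
#13 T1 reads 3
#14 T1 CAS(3→4) writes; counter now 4
#15 T1 reads 4
#16 T1 CAS(4→5) writes; counter now 5

C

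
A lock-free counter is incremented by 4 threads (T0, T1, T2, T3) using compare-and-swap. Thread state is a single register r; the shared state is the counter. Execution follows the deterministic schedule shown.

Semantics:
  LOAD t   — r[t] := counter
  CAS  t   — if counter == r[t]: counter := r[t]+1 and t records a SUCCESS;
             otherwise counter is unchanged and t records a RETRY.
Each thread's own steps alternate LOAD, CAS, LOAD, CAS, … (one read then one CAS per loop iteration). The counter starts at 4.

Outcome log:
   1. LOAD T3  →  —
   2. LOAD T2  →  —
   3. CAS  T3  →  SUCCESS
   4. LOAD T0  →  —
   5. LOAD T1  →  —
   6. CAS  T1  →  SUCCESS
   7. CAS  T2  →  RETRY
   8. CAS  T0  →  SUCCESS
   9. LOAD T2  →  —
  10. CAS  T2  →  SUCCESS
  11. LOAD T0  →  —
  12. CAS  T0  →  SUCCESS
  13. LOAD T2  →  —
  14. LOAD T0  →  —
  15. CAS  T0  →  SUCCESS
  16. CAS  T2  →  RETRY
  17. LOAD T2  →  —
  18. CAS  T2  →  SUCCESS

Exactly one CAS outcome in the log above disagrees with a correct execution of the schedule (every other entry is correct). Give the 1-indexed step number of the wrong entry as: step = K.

step = 8

Re-executing:
#1 T3 reads 4
#2 T2 reads 4
#3 T3 CAS(4→5) writes; counter now 5
#4 T0 reads 5
#5 T1 reads 5
#6 T1 CAS(5→6) writes; counter now 6
#7 T2 CAS(4→5) fails; counter now 6
#8 T0 CAS(5→6) fails; counter now 6
#9 T2 reads 6
#10 T2 CAS(6→7) writes; counter now 7
#11 T0 reads 7
#12 T0 CAS(7→8) writes; counter now 8
#13 T2 reads 8
#14 T0 reads 8
#15 T0 CAS(8→9) writes; counter now 9
#16 T2 CAS(8→9) fails; counter now 9
#17 T2 reads 9
#18 T2 CAS(9→10) writes; counter now 10
Mismatch at 8.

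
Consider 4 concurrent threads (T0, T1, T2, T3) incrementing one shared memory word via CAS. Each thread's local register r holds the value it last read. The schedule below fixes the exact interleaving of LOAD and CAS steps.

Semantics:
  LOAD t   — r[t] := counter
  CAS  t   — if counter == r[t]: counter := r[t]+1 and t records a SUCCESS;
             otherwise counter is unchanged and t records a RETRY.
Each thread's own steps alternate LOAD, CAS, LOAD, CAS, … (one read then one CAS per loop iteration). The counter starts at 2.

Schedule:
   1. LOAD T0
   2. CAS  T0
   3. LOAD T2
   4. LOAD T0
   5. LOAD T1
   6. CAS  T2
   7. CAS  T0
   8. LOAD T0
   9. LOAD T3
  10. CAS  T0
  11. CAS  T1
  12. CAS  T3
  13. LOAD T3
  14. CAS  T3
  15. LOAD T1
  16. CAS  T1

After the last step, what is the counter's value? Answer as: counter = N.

counter = 7

T0 LOAD — after: cnt=2, r=2 — load
T0 CAS — after: cnt=3, r=2 — ok
T2 LOAD — after: cnt=3, r=3 — load
T0 LOAD — after: cnt=3, r=3 — load
T1 LOAD — after: cnt=3, r=3 — load
T2 CAS — after: cnt=4, r=3 — ok
T0 CAS — after: cnt=4, r=3 — retry
T0 LOAD — after: cnt=4, r=4 — load
T3 LOAD — after: cnt=4, r=4 — load
T0 CAS — after: cnt=5, r=4 — ok
T1 CAS — after: cnt=5, r=3 — retry
T3 CAS — after: cnt=5, r=4 — retry
T3 LOAD — after: cnt=5, r=5 — load
T3 CAS — after: cnt=6, r=5 — ok
T1 LOAD — after: cnt=6, r=6 — load
T1 CAS — after: cnt=7, r=6 — ok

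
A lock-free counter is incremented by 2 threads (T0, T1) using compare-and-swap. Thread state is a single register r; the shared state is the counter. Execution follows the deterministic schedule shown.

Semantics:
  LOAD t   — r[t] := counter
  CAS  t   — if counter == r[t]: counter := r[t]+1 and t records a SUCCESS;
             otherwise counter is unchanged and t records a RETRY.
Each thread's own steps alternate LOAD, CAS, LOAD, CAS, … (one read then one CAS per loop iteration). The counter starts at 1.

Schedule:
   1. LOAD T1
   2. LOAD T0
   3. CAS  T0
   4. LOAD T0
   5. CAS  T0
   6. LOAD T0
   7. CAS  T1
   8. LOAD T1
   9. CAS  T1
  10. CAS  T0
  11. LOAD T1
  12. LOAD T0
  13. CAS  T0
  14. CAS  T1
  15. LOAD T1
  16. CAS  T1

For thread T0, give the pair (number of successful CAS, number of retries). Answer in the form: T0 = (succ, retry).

T0 = (3, 1)

#1 T1 reads 1
#2 T0 reads 1
#3 T0 CAS(1→2) writes; counter now 2
#4 T0 reads 2
#5 T0 CAS(2→3) writes; counter now 3
#6 T0 reads 3
#7 T1 CAS(1→2) fails; counter now 3
#8 T1 reads 3
#9 T1 CAS(3→4) writes; counter now 4
#10 T0 CAS(3→4) fails; counter now 4
#11 T1 reads 4
#12 T0 reads 4
#13 T0 CAS(4→5) writes; counter now 5
#14 T1 CAS(4→5) fails; counter now 5
#15 T1 reads 5
#16 T1 CAS(5→6) writes; counter now 6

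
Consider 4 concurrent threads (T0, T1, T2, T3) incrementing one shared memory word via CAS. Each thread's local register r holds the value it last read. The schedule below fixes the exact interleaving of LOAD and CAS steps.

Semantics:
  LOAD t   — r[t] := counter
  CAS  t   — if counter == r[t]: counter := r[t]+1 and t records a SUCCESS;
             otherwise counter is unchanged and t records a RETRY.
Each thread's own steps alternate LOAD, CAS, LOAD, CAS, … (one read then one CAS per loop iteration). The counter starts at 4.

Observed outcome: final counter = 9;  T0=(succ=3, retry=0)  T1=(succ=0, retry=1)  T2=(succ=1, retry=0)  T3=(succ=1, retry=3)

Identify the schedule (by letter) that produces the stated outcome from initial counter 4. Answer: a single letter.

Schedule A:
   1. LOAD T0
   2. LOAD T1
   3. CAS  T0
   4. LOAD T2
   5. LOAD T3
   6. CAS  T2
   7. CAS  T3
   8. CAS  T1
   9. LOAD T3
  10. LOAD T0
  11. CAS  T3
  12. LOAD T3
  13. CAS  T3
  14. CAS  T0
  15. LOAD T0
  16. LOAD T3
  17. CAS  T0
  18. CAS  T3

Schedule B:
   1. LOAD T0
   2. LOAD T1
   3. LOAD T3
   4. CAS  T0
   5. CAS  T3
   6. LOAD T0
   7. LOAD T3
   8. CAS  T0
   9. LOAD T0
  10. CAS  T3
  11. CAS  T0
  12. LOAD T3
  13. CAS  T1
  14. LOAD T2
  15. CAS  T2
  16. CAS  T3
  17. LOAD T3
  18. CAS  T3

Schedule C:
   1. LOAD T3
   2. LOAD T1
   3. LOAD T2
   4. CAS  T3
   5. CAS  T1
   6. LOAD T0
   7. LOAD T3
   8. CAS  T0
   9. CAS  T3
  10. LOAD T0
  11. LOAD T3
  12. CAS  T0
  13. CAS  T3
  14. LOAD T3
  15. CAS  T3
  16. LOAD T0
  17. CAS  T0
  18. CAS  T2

Run B:
step 1: T0 LOAD ⇒ load; ctr=4 reg=4
step 2: T1 LOAD ⇒ load; ctr=4 reg=4
step 3: T3 LOAD ⇒ load; ctr=4 reg=4
step 4: T0 CAS ⇒ ok; ctr=5 reg=4
step 5: T3 CAS ⇒ retry; ctr=5 reg=4
step 6: T0 LOAD ⇒ load; ctr=5 reg=5
step 7: T3 LOAD ⇒ load; ctr=5 reg=5
step 8: T0 CAS ⇒ ok; ctr=6 reg=5
step 9: T0 LOAD ⇒ load; ctr=6 reg=6
step 10: T3 CAS ⇒ retry; ctr=6 reg=5
step 11: T0 CAS ⇒ ok; ctr=7 reg=6
step 12: T3 LOAD ⇒ load; ctr=7 reg=7
step 13: T1 CAS ⇒ retry; ctr=7 reg=4
step 14: T2 LOAD ⇒ load; ctr=7 reg=7
step 15: T2 CAS ⇒ ok; ctr=8 reg=7
step 16: T3 CAS ⇒ retry; ctr=8 reg=7
step 17: T3 LOAD ⇒ load; ctr=8 reg=8
step 18: T3 CAS ⇒ ok; ctr=9 reg=8

B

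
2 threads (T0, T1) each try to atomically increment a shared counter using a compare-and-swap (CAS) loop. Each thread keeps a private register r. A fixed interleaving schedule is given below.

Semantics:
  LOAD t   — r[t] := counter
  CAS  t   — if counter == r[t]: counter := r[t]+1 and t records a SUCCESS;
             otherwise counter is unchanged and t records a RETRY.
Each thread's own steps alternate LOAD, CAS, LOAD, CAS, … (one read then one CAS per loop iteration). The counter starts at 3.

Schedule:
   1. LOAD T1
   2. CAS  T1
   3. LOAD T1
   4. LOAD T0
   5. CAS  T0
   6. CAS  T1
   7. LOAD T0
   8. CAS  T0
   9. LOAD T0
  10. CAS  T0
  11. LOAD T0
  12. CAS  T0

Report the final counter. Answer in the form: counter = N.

counter = 8

[1] T1.load  rd  (counter 3, T1.r 3)
[2] T1.cas  hit  (counter 4, T1.r 3)
[3] T1.load  rd  (counter 4, T1.r 4)
[4] T0.load  rd  (counter 4, T0.r 4)
[5] T0.cas  hit  (counter 5, T0.r 4)
[6] T1.cas  miss  (counter 5, T1.r 4)
[7] T0.load  rd  (counter 5, T0.r 5)
[8] T0.cas  hit  (counter 6, T0.r 5)
[9] T0.load  rd  (counter 6, T0.r 6)
[10] T0.cas  hit  (counter 7, T0.r 6)
[11] T0.load  rd  (counter 7, T0.r 7)
[12] T0.cas  hit  (counter 8, T0.r 7)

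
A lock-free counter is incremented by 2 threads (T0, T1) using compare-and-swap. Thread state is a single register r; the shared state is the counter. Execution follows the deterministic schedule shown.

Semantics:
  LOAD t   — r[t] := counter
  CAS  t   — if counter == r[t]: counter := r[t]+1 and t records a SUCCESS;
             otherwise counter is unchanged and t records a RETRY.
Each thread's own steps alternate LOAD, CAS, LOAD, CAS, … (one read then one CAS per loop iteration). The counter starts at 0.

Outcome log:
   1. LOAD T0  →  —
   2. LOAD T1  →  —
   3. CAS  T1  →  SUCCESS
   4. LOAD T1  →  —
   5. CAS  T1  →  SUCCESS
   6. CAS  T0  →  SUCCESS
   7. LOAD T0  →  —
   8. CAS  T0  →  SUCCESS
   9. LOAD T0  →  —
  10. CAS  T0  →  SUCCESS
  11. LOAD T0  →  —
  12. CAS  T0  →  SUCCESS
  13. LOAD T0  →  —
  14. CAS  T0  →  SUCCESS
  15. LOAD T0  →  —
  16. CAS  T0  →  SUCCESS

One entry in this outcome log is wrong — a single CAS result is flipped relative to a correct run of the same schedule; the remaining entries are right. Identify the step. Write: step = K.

step = 6

Reference trace:
   1) LOAD T0:  M=0  r_T0=0
   2) LOAD T1:  M=0  r_T1=0
   3) CAS  T1:  M=1  r_T1=0 ✓
   4) LOAD T1:  M=1  r_T1=1
   5) CAS  T1:  M=2  r_T1=1 ✓
   6) CAS  T0:  M=2  r_T0=0 ✗
   7) LOAD T0:  M=2  r_T0=2
   8) CAS  T0:  M=3  r_T0=2 ✓
   9) LOAD T0:  M=3  r_T0=3
  10) CAS  T0:  M=4  r_T0=3 ✓
  11) LOAD T0:  M=4  r_T0=4
  12) CAS  T0:  M=5  r_T0=4 ✓
  13) LOAD T0:  M=5  r_T0=5
  14) CAS  T0:  M=6  r_T0=5 ✓
  15) LOAD T0:  M=6  r_T0=6
  16) CAS  T0:  M=7  r_T0=6 ✓
Mismatch at 6.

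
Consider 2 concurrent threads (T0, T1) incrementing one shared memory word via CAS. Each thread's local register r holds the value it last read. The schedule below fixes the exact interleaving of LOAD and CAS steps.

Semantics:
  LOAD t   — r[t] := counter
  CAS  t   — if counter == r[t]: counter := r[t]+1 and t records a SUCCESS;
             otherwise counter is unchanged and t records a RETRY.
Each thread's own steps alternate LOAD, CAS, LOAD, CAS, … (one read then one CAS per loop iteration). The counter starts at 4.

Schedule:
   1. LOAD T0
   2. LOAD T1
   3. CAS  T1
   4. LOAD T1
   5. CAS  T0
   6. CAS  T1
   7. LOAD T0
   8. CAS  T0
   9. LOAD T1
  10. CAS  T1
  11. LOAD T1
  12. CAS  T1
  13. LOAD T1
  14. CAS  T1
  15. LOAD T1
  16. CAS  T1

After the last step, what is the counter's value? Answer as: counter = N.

counter = 11

   1) LOAD T0:  M=4  r_T0=4
   2) LOAD T1:  M=4  r_T1=4
   3) CAS  T1:  M=5  r_T1=4 ✓
   4) LOAD T1:  M=5  r_T1=5
   5) CAS  T0:  M=5  r_T0=4 ✗
   6) CAS  T1:  M=6  r_T1=5 ✓
   7) LOAD T0:  M=6  r_T0=6
   8) CAS  T0:  M=7  r_T0=6 ✓
   9) LOAD T1:  M=7  r_T1=7
  10) CAS  T1:  M=8  r_T1=7 ✓
  11) LOAD T1:  M=8  r_T1=8
  12) CAS  T1:  M=9  r_T1=8 ✓
  13) LOAD T1:  M=9  r_T1=9
  14) CAS  T1:  M=10  r_T1=9 ✓
  15) LOAD T1:  M=10  r_T1=10
  16) CAS  T1:  M=11  r_T1=10 ✓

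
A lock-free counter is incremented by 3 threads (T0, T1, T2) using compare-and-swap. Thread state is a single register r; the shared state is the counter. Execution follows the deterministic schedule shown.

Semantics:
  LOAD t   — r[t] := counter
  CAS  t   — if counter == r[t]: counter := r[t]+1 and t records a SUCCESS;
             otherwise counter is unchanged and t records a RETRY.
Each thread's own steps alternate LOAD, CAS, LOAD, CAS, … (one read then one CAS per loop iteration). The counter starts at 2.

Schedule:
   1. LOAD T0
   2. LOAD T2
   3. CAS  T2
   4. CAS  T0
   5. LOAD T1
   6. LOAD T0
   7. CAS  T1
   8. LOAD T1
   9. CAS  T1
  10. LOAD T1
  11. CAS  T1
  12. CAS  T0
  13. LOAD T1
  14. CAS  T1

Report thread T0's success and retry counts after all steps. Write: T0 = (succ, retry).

T0 = (0, 2)

1. LOAD T0 → mem=2 r[T0]=2 [LOAD]
2. LOAD T2 → mem=2 r[T2]=2 [LOAD]
3. CAS T2 → mem=3 r[T2]=2 [OK]
4. CAS T0 → mem=3 r[T0]=2 [RETRY]
5. LOAD T1 → mem=3 r[T1]=3 [LOAD]
6. LOAD T0 → mem=3 r[T0]=3 [LOAD]
7. CAS T1 → mem=4 r[T1]=3 [OK]
8. LOAD T1 → mem=4 r[T1]=4 [LOAD]
9. CAS T1 → mem=5 r[T1]=4 [OK]
10. LOAD T1 → mem=5 r[T1]=5 [LOAD]
11. CAS T1 → mem=6 r[T1]=5 [OK]
12. CAS T0 → mem=6 r[T0]=3 [RETRY]
13. LOAD T1 → mem=6 r[T1]=6 [LOAD]
14. CAS T1 → mem=7 r[T1]=6 [OK]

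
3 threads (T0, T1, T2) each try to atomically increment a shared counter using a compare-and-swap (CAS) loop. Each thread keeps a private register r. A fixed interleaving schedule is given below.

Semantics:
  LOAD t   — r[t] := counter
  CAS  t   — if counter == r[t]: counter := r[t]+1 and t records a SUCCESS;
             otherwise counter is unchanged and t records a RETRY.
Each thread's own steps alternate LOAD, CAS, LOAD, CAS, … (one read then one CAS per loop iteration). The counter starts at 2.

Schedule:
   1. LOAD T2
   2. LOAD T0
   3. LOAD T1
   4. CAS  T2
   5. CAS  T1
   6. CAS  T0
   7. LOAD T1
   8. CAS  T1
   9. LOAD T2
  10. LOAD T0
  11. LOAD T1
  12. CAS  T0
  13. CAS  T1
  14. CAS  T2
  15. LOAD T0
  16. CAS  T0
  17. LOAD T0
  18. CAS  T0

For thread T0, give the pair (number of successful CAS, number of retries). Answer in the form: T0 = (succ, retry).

T0 = (3, 1)

[1] T2.load  rd  (counter 2, T2.r 2)
[2] T0.load  rd  (counter 2, T0.r 2)
[3] T1.load  rd  (counter 2, T1.r 2)
[4] T2.cas  hit  (counter 3, T2.r 2)
[5] T1.cas  miss  (counter 3, T1.r 2)
[6] T0.cas  miss  (counter 3, T0.r 2)
[7] T1.load  rd  (counter 3, T1.r 3)
[8] T1.cas  hit  (counter 4, T1.r 3)
[9] T2.load  rd  (counter 4, T2.r 4)
[10] T0.load  rd  (counter 4, T0.r 4)
[11] T1.load  rd  (counter 4, T1.r 4)
[12] T0.cas  hit  (counter 5, T0.r 4)
[13] T1.cas  miss  (counter 5, T1.r 4)
[14] T2.cas  miss  (counter 5, T2.r 4)
[15] T0.load  rd  (counter 5, T0.r 5)
[16] T0.cas  hit  (counter 6, T0.r 5)
[17] T0.load  rd  (counter 6, T0.r 6)
[18] T0.cas  hit  (counter 7, T0.r 6)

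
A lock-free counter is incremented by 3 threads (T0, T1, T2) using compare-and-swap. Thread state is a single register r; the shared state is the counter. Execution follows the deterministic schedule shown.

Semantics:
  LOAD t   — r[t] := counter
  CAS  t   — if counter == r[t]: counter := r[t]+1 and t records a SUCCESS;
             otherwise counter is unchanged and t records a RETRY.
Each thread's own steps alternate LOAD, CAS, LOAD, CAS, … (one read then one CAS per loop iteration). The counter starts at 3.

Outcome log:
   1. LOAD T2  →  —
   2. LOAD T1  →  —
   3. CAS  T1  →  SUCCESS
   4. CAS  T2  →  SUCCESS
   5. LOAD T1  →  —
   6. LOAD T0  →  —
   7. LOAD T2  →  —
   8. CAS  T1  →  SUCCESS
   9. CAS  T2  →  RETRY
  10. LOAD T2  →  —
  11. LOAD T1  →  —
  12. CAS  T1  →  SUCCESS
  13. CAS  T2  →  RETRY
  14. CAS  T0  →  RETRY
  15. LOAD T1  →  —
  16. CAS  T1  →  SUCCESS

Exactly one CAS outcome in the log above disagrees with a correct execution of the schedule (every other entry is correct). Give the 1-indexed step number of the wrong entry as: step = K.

step = 4

Reference trace:
T2 LOAD — after: cnt=3, r=3 — load
T1 LOAD — after: cnt=3, r=3 — load
T1 CAS — after: cnt=4, r=3 — ok
T2 CAS — after: cnt=4, r=3 — retry
T1 LOAD — after: cnt=4, r=4 — load
T0 LOAD — after: cnt=4, r=4 — load
T2 LOAD — after: cnt=4, r=4 — load
T1 CAS — after: cnt=5, r=4 — ok
T2 CAS — after: cnt=5, r=4 — retry
T2 LOAD — after: cnt=5, r=5 — load
T1 LOAD — after: cnt=5, r=5 — load
T1 CAS — after: cnt=6, r=5 — ok
T2 CAS — after: cnt=6, r=5 — retry
T0 CAS — after: cnt=6, r=4 — retry
T1 LOAD — after: cnt=6, r=6 — load
T1 CAS — after: cnt=7, r=6 — ok
Mismatch at 4.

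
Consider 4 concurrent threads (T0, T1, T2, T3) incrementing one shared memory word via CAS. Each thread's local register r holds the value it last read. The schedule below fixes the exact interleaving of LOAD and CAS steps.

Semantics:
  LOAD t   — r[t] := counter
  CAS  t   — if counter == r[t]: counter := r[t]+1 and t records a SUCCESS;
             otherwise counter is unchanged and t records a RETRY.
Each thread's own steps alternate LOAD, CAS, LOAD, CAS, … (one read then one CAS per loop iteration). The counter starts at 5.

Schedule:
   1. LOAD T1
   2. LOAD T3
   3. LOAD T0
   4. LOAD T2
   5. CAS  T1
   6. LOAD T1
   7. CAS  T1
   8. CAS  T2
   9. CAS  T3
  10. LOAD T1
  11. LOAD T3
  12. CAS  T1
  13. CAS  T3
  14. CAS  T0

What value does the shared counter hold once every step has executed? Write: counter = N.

counter = 8

   1) LOAD T1:  M=5  r_T1=5
   2) LOAD T3:  M=5  r_T3=5
   3) LOAD T0:  M=5  r_T0=5
   4) LOAD T2:  M=5  r_T2=5
   5) CAS  T1:  M=6  r_T1=5 ✓
   6) LOAD T1:  M=6  r_T1=6
   7) CAS  T1:  M=7  r_T1=6 ✓
   8) CAS  T2:  M=7  r_T2=5 ✗
   9) CAS  T3:  M=7  r_T3=5 ✗
  10) LOAD T1:  M=7  r_T1=7
  11) LOAD T3:  M=7  r_T3=7
  12) CAS  T1:  M=8  r_T1=7 ✓
  13) CAS  T3:  M=8  r_T3=7 ✗
  14) CAS  T0:  M=8  r_T0=5 ✗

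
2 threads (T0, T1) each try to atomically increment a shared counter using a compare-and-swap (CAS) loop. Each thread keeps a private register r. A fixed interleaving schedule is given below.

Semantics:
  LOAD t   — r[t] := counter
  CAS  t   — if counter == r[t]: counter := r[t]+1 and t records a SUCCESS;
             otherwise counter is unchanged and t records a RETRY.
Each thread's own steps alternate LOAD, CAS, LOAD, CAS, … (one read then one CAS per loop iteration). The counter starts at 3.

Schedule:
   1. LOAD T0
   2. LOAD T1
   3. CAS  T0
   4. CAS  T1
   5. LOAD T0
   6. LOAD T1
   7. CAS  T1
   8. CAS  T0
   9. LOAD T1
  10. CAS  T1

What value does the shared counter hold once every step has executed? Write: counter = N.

counter = 6

step 1: T0 LOAD ⇒ load; ctr=3 reg=3
step 2: T1 LOAD ⇒ load; ctr=3 reg=3
step 3: T0 CAS ⇒ ok; ctr=4 reg=3
step 4: T1 CAS ⇒ retry; ctr=4 reg=3
step 5: T0 LOAD ⇒ load; ctr=4 reg=4
step 6: T1 LOAD ⇒ load; ctr=4 reg=4
step 7: T1 CAS ⇒ ok; ctr=5 reg=4
step 8: T0 CAS ⇒ retry; ctr=5 reg=4
step 9: T1 LOAD ⇒ load; ctr=5 reg=5
step 10: T1 CAS ⇒ ok; ctr=6 reg=5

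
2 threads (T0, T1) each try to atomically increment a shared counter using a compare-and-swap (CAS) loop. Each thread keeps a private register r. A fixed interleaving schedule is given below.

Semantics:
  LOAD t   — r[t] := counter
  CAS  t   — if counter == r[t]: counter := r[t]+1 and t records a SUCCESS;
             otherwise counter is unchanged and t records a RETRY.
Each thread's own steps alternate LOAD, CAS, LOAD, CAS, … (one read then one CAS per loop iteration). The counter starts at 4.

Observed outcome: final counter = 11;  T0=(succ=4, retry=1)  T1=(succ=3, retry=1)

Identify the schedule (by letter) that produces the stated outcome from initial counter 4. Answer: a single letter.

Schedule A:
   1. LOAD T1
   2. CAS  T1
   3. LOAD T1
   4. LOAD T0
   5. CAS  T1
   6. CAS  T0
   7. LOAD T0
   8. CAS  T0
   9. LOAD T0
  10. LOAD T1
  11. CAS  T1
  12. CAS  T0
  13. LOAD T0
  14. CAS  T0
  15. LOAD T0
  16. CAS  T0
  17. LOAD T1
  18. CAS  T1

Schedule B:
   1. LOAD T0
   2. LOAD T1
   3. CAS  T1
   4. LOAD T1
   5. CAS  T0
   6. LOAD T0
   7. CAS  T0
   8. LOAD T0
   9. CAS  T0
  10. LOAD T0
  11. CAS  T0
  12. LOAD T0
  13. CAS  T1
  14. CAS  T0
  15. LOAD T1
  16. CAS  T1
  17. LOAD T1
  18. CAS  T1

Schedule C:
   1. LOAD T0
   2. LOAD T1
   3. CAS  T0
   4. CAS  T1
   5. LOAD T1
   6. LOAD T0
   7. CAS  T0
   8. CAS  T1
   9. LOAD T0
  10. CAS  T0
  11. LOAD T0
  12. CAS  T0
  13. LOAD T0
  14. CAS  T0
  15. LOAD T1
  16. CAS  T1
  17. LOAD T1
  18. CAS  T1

B

Run B:
T0 LOAD — after: cnt=4, r=4 — load
T1 LOAD — after: cnt=4, r=4 — load
T1 CAS — after: cnt=5, r=4 — ok
T1 LOAD — after: cnt=5, r=5 — load
T0 CAS — after: cnt=5, r=4 — retry
T0 LOAD — after: cnt=5, r=5 — load
T0 CAS — after: cnt=6, r=5 — ok
T0 LOAD — after: cnt=6, r=6 — load
T0 CAS — after: cnt=7, r=6 — ok
T0 LOAD — after: cnt=7, r=7 — load
T0 CAS — after: cnt=8, r=7 — ok
T0 LOAD — after: cnt=8, r=8 — load
T1 CAS — after: cnt=8, r=5 — retry
T0 CAS — after: cnt=9, r=8 — ok
T1 LOAD — after: cnt=9, r=9 — load
T1 CAS — after: cnt=10, r=9 — ok
T1 LOAD — after: cnt=10, r=10 — load
T1 CAS — after: cnt=11, r=10 — ok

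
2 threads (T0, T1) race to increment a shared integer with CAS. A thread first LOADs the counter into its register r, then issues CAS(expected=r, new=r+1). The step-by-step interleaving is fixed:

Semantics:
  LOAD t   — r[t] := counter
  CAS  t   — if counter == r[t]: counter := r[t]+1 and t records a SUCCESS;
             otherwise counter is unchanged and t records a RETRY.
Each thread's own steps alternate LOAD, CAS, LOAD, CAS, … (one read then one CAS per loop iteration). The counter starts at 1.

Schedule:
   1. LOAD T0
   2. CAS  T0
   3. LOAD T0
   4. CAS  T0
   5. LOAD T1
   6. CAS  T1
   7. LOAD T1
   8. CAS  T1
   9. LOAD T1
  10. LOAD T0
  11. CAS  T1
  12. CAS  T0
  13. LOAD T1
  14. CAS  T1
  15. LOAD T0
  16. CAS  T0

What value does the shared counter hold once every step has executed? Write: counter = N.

step 1: T0 LOAD ⇒ load; ctr=1 reg=1
step 2: T0 CAS ⇒ ok; ctr=2 reg=1
step 3: T0 LOAD ⇒ load; ctr=2 reg=2
step 4: T0 CAS ⇒ ok; ctr=3 reg=2
step 5: T1 LOAD ⇒ load; ctr=3 reg=3
step 6: T1 CAS ⇒ ok; ctr=4 reg=3
step 7: T1 LOAD ⇒ load; ctr=4 reg=4
step 8: T1 CAS ⇒ ok; ctr=5 reg=4
step 9: T1 LOAD ⇒ load; ctr=5 reg=5
step 10: T0 LOAD ⇒ load; ctr=5 reg=5
step 11: T1 CAS ⇒ ok; ctr=6 reg=5
step 12: T0 CAS ⇒ retry; ctr=6 reg=5
step 13: T1 LOAD ⇒ load; ctr=6 reg=6
step 14: T1 CAS ⇒ ok; ctr=7 reg=6
step 15: T0 LOAD ⇒ load; ctr=7 reg=7
step 16: T0 CAS ⇒ ok; ctr=8 reg=7

counter = 8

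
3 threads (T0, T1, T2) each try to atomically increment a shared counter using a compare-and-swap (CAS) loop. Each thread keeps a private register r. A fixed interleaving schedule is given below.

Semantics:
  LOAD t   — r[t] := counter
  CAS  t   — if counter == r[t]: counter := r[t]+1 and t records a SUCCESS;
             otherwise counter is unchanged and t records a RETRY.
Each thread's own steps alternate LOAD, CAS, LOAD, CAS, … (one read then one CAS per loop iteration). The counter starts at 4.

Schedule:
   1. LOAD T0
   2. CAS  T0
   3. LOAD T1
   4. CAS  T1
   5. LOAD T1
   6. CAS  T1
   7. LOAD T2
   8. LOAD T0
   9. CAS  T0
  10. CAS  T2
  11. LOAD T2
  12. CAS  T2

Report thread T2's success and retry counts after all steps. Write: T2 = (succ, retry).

T2 = (1, 1)

T0 LOAD — after: cnt=4, r=4 — load
T0 CAS — after: cnt=5, r=4 — ok
T1 LOAD — after: cnt=5, r=5 — load
T1 CAS — after: cnt=6, r=5 — ok
T1 LOAD — after: cnt=6, r=6 — load
T1 CAS — after: cnt=7, r=6 — ok
T2 LOAD — after: cnt=7, r=7 — load
T0 LOAD — after: cnt=7, r=7 — load
T0 CAS — after: cnt=8, r=7 — ok
T2 CAS — after: cnt=8, r=7 — retry
T2 LOAD — after: cnt=8, r=8 — load
T2 CAS — after: cnt=9, r=8 — ok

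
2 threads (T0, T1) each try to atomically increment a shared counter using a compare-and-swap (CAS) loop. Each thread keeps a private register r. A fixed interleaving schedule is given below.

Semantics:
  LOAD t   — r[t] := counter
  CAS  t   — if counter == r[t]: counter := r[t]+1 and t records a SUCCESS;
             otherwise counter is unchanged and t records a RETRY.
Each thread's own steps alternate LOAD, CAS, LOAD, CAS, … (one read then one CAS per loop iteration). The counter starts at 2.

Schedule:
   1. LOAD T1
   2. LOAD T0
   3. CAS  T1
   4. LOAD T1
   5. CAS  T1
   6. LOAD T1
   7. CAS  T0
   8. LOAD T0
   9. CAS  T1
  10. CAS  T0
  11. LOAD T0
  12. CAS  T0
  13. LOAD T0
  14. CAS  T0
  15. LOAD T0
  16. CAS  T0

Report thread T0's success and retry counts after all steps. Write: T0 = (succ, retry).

   1) LOAD T1:  M=2  r_T1=2
   2) LOAD T0:  M=2  r_T0=2
   3) CAS  T1:  M=3  r_T1=2 ✓
   4) LOAD T1:  M=3  r_T1=3
   5) CAS  T1:  M=4  r_T1=3 ✓
   6) LOAD T1:  M=4  r_T1=4
   7) CAS  T0:  M=4  r_T0=2 ✗
   8) LOAD T0:  M=4  r_T0=4
   9) CAS  T1:  M=5  r_T1=4 ✓
  10) CAS  T0:  M=5  r_T0=4 ✗
  11) LOAD T0:  M=5  r_T0=5
  12) CAS  T0:  M=6  r_T0=5 ✓
  13) LOAD T0:  M=6  r_T0=6
  14) CAS  T0:  M=7  r_T0=6 ✓
  15) LOAD T0:  M=7  r_T0=7
  16) CAS  T0:  M=8  r_T0=7 ✓

T0 = (3, 2)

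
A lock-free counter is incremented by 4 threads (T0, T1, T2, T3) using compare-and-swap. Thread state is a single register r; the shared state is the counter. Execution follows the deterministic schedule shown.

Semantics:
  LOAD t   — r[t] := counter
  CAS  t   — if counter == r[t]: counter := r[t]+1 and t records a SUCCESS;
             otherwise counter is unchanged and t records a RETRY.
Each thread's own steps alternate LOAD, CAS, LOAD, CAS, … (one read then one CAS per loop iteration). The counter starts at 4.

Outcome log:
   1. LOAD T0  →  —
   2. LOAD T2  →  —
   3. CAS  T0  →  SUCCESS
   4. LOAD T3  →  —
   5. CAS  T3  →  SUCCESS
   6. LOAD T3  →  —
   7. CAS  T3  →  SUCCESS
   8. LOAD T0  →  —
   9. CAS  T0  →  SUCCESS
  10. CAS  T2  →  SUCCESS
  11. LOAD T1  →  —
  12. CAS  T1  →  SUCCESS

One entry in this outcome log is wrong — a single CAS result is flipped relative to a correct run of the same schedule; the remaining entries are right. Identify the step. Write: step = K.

step = 10

Re-executing:
step 1: T0 LOAD ⇒ load; ctr=4 reg=4
step 2: T2 LOAD ⇒ load; ctr=4 reg=4
step 3: T0 CAS ⇒ ok; ctr=5 reg=4
step 4: T3 LOAD ⇒ load; ctr=5 reg=5
step 5: T3 CAS ⇒ ok; ctr=6 reg=5
step 6: T3 LOAD ⇒ load; ctr=6 reg=6
step 7: T3 CAS ⇒ ok; ctr=7 reg=6
step 8: T0 LOAD ⇒ load; ctr=7 reg=7
step 9: T0 CAS ⇒ ok; ctr=8 reg=7
step 10: T2 CAS ⇒ retry; ctr=8 reg=4
step 11: T1 LOAD ⇒ load; ctr=8 reg=8
step 12: T1 CAS ⇒ ok; ctr=9 reg=8
Flip is step 10.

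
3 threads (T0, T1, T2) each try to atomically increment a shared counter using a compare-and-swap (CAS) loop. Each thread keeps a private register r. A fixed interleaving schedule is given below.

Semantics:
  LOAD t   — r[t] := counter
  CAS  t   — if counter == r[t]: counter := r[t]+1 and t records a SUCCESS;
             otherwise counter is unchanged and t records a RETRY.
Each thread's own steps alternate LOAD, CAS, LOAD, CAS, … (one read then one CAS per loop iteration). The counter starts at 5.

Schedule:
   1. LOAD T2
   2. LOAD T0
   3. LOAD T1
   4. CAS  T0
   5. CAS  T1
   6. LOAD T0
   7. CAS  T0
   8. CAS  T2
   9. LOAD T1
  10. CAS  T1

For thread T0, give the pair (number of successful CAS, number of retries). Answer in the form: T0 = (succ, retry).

   1) LOAD T2:  M=5  r_T2=5
   2) LOAD T0:  M=5  r_T0=5
   3) LOAD T1:  M=5  r_T1=5
   4) CAS  T0:  M=6  r_T0=5 ✓
   5) CAS  T1:  M=6  r_T1=5 ✗
   6) LOAD T0:  M=6  r_T0=6
   7) CAS  T0:  M=7  r_T0=6 ✓
   8) CAS  T2:  M=7  r_T2=5 ✗
   9) LOAD T1:  M=7  r_T1=7
  10) CAS  T1:  M=8  r_T1=7 ✓

T0 = (2, 0)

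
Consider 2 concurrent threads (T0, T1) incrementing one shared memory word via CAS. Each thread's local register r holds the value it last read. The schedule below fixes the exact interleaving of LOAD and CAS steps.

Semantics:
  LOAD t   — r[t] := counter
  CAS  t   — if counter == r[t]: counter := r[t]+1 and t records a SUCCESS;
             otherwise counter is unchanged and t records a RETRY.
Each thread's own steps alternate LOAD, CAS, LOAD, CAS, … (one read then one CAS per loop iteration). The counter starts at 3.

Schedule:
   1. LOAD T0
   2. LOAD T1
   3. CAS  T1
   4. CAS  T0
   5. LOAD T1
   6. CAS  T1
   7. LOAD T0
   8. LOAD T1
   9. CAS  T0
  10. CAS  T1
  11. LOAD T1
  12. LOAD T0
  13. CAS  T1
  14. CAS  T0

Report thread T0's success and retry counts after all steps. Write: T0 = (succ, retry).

T0 = (1, 2)

#1 T0 reads 3
#2 T1 reads 3
#3 T1 CAS(3→4) writes; counter now 4
#4 T0 CAS(3→4) fails; counter now 4
#5 T1 reads 4
#6 T1 CAS(4→5) writes; counter now 5
#7 T0 reads 5
#8 T1 reads 5
#9 T0 CAS(5→6) writes; counter now 6
#10 T1 CAS(5→6) fails; counter now 6
#11 T1 reads 6
#12 T0 reads 6
#13 T1 CAS(6→7) writes; counter now 7
#14 T0 CAS(6→7) fails; counter now 7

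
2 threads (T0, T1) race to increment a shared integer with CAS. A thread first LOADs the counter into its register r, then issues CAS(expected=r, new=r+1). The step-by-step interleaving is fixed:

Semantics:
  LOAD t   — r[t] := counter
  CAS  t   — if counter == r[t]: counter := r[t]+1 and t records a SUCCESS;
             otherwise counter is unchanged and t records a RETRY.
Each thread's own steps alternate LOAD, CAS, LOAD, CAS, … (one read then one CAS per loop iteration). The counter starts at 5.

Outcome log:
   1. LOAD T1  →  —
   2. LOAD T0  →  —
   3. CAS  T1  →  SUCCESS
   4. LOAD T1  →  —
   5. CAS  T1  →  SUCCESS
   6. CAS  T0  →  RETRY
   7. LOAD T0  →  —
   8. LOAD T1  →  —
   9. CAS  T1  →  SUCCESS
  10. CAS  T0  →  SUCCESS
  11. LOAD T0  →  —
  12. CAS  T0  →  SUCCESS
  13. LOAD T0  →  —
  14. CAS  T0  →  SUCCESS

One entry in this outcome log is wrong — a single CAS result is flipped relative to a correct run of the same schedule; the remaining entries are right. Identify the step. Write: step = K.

Correct run:
T1 LOAD — after: cnt=5, r=5 — load
T0 LOAD — after: cnt=5, r=5 — load
T1 CAS — after: cnt=6, r=5 — ok
T1 LOAD — after: cnt=6, r=6 — load
T1 CAS — after: cnt=7, r=6 — ok
T0 CAS — after: cnt=7, r=5 — retry
T0 LOAD — after: cnt=7, r=7 — load
T1 LOAD — after: cnt=7, r=7 — load
T1 CAS — after: cnt=8, r=7 — ok
T0 CAS — after: cnt=8, r=7 — retry
T0 LOAD — after: cnt=8, r=8 — load
T0 CAS — after: cnt=9, r=8 — ok
T0 LOAD — after: cnt=9, r=9 — load
T0 CAS — after: cnt=10, r=9 — ok
Log disagrees first at step 10.

step = 10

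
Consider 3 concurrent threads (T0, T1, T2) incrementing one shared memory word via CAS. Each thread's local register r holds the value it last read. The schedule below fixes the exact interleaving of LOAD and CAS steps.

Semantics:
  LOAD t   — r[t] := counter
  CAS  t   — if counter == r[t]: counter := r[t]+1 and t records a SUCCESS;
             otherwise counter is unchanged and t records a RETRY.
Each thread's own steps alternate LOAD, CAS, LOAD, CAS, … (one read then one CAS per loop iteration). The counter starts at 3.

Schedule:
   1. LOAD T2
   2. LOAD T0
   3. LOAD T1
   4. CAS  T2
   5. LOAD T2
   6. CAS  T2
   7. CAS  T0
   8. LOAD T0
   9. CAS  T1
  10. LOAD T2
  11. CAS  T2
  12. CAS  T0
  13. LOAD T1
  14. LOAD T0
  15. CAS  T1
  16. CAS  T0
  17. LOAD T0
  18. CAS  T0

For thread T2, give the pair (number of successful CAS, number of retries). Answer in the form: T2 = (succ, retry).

T2 = (3, 0)

1. LOAD T2 → mem=3 r[T2]=3 [LOAD]
2. LOAD T0 → mem=3 r[T0]=3 [LOAD]
3. LOAD T1 → mem=3 r[T1]=3 [LOAD]
4. CAS T2 → mem=4 r[T2]=3 [OK]
5. LOAD T2 → mem=4 r[T2]=4 [LOAD]
6. CAS T2 → mem=5 r[T2]=4 [OK]
7. CAS T0 → mem=5 r[T0]=3 [RETRY]
8. LOAD T0 → mem=5 r[T0]=5 [LOAD]
9. CAS T1 → mem=5 r[T1]=3 [RETRY]
10. LOAD T2 → mem=5 r[T2]=5 [LOAD]
11. CAS T2 → mem=6 r[T2]=5 [OK]
12. CAS T0 → mem=6 r[T0]=5 [RETRY]
13. LOAD T1 → mem=6 r[T1]=6 [LOAD]
14. LOAD T0 → mem=6 r[T0]=6 [LOAD]
15. CAS T1 → mem=7 r[T1]=6 [OK]
16. CAS T0 → mem=7 r[T0]=6 [RETRY]
17. LOAD T0 → mem=7 r[T0]=7 [LOAD]
18. CAS T0 → mem=8 r[T0]=7 [OK]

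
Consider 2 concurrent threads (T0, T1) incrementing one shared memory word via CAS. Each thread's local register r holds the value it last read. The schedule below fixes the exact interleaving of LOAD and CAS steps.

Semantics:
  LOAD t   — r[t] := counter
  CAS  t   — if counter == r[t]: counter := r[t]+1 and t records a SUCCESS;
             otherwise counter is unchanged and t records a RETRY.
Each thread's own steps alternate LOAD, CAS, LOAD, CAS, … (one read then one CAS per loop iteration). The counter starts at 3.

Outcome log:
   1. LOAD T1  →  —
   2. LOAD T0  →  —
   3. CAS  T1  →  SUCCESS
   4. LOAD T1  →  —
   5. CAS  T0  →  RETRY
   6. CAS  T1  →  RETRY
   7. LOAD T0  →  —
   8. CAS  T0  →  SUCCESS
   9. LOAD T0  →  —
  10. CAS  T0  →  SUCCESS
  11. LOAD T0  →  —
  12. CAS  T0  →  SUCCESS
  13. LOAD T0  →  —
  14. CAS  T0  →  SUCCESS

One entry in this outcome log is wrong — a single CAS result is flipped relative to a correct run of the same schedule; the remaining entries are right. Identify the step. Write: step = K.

step = 6

Re-executing:
1. LOAD T1 → mem=3 r[T1]=3 [LOAD]
2. LOAD T0 → mem=3 r[T0]=3 [LOAD]
3. CAS T1 → mem=4 r[T1]=3 [OK]
4. LOAD T1 → mem=4 r[T1]=4 [LOAD]
5. CAS T0 → mem=4 r[T0]=3 [RETRY]
6. CAS T1 → mem=5 r[T1]=4 [OK]
7. LOAD T0 → mem=5 r[T0]=5 [LOAD]
8. CAS T0 → mem=6 r[T0]=5 [OK]
9. LOAD T0 → mem=6 r[T0]=6 [LOAD]
10. CAS T0 → mem=7 r[T0]=6 [OK]
11. LOAD T0 → mem=7 r[T0]=7 [LOAD]
12. CAS T0 → mem=8 r[T0]=7 [OK]
13. LOAD T0 → mem=8 r[T0]=8 [LOAD]
14. CAS T0 → mem=9 r[T0]=8 [OK]
Log disagrees first at step 6.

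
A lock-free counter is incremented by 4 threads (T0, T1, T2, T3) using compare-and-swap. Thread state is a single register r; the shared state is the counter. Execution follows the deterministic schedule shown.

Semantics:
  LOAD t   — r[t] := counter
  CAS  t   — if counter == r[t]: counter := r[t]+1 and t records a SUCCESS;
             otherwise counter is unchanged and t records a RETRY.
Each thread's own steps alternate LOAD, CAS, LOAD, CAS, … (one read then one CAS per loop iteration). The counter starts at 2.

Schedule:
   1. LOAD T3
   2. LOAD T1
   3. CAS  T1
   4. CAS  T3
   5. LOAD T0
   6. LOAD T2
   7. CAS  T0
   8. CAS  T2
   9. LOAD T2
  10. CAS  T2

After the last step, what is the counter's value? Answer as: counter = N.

counter = 5

step 1: T3 LOAD ⇒ load; ctr=2 reg=2
step 2: T1 LOAD ⇒ load; ctr=2 reg=2
step 3: T1 CAS ⇒ ok; ctr=3 reg=2
step 4: T3 CAS ⇒ retry; ctr=3 reg=2
step 5: T0 LOAD ⇒ load; ctr=3 reg=3
step 6: T2 LOAD ⇒ load; ctr=3 reg=3
step 7: T0 CAS ⇒ ok; ctr=4 reg=3
step 8: T2 CAS ⇒ retry; ctr=4 reg=3
step 9: T2 LOAD ⇒ load; ctr=4 reg=4
step 10: T2 CAS ⇒ ok; ctr=5 reg=4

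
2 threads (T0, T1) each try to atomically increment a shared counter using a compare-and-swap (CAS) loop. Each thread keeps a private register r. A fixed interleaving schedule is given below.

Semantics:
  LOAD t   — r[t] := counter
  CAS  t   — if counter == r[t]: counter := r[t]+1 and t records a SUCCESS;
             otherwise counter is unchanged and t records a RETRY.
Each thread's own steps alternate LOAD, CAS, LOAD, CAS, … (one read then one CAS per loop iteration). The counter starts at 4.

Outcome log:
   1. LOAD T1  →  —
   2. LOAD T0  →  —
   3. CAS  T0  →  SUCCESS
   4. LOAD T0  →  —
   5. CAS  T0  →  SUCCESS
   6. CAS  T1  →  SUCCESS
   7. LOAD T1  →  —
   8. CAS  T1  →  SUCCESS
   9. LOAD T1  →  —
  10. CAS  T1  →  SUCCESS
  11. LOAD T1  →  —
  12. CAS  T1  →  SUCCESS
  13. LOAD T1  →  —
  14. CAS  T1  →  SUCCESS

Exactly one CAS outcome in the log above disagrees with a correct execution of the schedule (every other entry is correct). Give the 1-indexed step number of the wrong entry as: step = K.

Correct run:
[1] T1.load  rd  (counter 4, T1.r 4)
[2] T0.load  rd  (counter 4, T0.r 4)
[3] T0.cas  hit  (counter 5, T0.r 4)
[4] T0.load  rd  (counter 5, T0.r 5)
[5] T0.cas  hit  (counter 6, T0.r 5)
[6] T1.cas  miss  (counter 6, T1.r 4)
[7] T1.load  rd  (counter 6, T1.r 6)
[8] T1.cas  hit  (counter 7, T1.r 6)
[9] T1.load  rd  (counter 7, T1.r 7)
[10] T1.cas  hit  (counter 8, T1.r 7)
[11] T1.load  rd  (counter 8, T1.r 8)
[12] T1.cas  hit  (counter 9, T1.r 8)
[13] T1.load  rd  (counter 9, T1.r 9)
[14] T1.cas  hit  (counter 10, T1.r 9)
Mismatch at 6.

step = 6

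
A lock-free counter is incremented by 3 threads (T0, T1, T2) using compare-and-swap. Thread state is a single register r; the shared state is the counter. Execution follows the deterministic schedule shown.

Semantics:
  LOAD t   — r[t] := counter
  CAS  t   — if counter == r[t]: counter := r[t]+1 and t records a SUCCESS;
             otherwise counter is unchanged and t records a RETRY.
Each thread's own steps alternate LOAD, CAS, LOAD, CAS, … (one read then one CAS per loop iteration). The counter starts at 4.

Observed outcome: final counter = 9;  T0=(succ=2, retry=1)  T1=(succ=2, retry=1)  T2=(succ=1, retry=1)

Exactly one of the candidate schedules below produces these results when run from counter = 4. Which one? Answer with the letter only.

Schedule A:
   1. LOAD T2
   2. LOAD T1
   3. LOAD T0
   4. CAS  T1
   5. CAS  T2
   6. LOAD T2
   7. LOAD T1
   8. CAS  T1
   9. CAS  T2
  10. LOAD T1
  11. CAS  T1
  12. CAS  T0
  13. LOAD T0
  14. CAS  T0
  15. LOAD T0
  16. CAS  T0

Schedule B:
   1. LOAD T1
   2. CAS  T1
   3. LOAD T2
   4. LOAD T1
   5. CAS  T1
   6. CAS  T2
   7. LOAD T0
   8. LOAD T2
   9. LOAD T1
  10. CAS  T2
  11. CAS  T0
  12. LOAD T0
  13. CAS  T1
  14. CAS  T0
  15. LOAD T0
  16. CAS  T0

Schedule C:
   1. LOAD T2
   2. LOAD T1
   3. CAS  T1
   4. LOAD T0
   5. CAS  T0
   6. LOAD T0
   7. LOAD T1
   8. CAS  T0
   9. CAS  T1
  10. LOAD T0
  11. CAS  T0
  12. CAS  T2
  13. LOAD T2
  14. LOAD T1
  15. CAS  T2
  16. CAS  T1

Tracing schedule B:
T1 LOAD — after: cnt=4, r=4 — load
T1 CAS — after: cnt=5, r=4 — ok
T2 LOAD — after: cnt=5, r=5 — load
T1 LOAD — after: cnt=5, r=5 — load
T1 CAS — after: cnt=6, r=5 — ok
T2 CAS — after: cnt=6, r=5 — retry
T0 LOAD — after: cnt=6, r=6 — load
T2 LOAD — after: cnt=6, r=6 — load
T1 LOAD — after: cnt=6, r=6 — load
T2 CAS — after: cnt=7, r=6 — ok
T0 CAS — after: cnt=7, r=6 — retry
T0 LOAD — after: cnt=7, r=7 — load
T1 CAS — after: cnt=7, r=6 — retry
T0 CAS — after: cnt=8, r=7 — ok
T0 LOAD — after: cnt=8, r=8 — load
T0 CAS — after: cnt=9, r=8 — ok

B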